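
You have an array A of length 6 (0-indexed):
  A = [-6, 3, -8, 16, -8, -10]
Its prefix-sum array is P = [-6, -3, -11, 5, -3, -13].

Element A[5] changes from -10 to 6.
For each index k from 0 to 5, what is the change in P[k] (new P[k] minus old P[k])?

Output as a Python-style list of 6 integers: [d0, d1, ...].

Element change: A[5] -10 -> 6, delta = 16
For k < 5: P[k] unchanged, delta_P[k] = 0
For k >= 5: P[k] shifts by exactly 16
Delta array: [0, 0, 0, 0, 0, 16]

Answer: [0, 0, 0, 0, 0, 16]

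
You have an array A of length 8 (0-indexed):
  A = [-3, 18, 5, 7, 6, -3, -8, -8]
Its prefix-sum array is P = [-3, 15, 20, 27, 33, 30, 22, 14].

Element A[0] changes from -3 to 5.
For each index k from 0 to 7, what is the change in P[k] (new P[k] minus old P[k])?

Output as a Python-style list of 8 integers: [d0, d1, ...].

Answer: [8, 8, 8, 8, 8, 8, 8, 8]

Derivation:
Element change: A[0] -3 -> 5, delta = 8
For k < 0: P[k] unchanged, delta_P[k] = 0
For k >= 0: P[k] shifts by exactly 8
Delta array: [8, 8, 8, 8, 8, 8, 8, 8]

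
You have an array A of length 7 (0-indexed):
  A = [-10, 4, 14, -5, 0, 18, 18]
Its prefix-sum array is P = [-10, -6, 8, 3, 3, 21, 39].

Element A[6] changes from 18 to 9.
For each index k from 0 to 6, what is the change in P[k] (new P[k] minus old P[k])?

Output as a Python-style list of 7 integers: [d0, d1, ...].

Element change: A[6] 18 -> 9, delta = -9
For k < 6: P[k] unchanged, delta_P[k] = 0
For k >= 6: P[k] shifts by exactly -9
Delta array: [0, 0, 0, 0, 0, 0, -9]

Answer: [0, 0, 0, 0, 0, 0, -9]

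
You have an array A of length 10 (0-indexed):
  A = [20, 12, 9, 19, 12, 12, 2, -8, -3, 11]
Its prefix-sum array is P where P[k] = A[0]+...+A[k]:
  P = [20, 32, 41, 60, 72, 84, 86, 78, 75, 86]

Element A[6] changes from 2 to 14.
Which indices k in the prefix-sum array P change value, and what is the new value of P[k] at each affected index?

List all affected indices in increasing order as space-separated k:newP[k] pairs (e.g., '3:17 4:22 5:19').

P[k] = A[0] + ... + A[k]
P[k] includes A[6] iff k >= 6
Affected indices: 6, 7, ..., 9; delta = 12
  P[6]: 86 + 12 = 98
  P[7]: 78 + 12 = 90
  P[8]: 75 + 12 = 87
  P[9]: 86 + 12 = 98

Answer: 6:98 7:90 8:87 9:98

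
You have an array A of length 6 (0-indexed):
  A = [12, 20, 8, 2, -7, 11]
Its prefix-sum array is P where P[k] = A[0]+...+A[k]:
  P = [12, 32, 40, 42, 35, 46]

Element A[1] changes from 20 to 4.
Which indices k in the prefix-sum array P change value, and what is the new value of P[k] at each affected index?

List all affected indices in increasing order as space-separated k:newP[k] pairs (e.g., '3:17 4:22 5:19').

Answer: 1:16 2:24 3:26 4:19 5:30

Derivation:
P[k] = A[0] + ... + A[k]
P[k] includes A[1] iff k >= 1
Affected indices: 1, 2, ..., 5; delta = -16
  P[1]: 32 + -16 = 16
  P[2]: 40 + -16 = 24
  P[3]: 42 + -16 = 26
  P[4]: 35 + -16 = 19
  P[5]: 46 + -16 = 30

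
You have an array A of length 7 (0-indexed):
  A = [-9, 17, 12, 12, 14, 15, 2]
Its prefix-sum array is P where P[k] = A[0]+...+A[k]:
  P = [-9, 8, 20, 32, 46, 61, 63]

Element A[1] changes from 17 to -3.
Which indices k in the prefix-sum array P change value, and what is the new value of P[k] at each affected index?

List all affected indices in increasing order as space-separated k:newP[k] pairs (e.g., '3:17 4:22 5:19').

P[k] = A[0] + ... + A[k]
P[k] includes A[1] iff k >= 1
Affected indices: 1, 2, ..., 6; delta = -20
  P[1]: 8 + -20 = -12
  P[2]: 20 + -20 = 0
  P[3]: 32 + -20 = 12
  P[4]: 46 + -20 = 26
  P[5]: 61 + -20 = 41
  P[6]: 63 + -20 = 43

Answer: 1:-12 2:0 3:12 4:26 5:41 6:43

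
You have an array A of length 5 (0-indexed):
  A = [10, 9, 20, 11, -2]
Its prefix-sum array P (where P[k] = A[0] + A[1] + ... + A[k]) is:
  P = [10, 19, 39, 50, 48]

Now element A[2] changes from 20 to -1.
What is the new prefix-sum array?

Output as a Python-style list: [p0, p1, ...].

Answer: [10, 19, 18, 29, 27]

Derivation:
Change: A[2] 20 -> -1, delta = -21
P[k] for k < 2: unchanged (A[2] not included)
P[k] for k >= 2: shift by delta = -21
  P[0] = 10 + 0 = 10
  P[1] = 19 + 0 = 19
  P[2] = 39 + -21 = 18
  P[3] = 50 + -21 = 29
  P[4] = 48 + -21 = 27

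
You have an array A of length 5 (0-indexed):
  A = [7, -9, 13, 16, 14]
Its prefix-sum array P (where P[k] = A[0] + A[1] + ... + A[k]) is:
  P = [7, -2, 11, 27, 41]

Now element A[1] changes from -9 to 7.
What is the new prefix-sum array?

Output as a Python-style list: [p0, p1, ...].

Change: A[1] -9 -> 7, delta = 16
P[k] for k < 1: unchanged (A[1] not included)
P[k] for k >= 1: shift by delta = 16
  P[0] = 7 + 0 = 7
  P[1] = -2 + 16 = 14
  P[2] = 11 + 16 = 27
  P[3] = 27 + 16 = 43
  P[4] = 41 + 16 = 57

Answer: [7, 14, 27, 43, 57]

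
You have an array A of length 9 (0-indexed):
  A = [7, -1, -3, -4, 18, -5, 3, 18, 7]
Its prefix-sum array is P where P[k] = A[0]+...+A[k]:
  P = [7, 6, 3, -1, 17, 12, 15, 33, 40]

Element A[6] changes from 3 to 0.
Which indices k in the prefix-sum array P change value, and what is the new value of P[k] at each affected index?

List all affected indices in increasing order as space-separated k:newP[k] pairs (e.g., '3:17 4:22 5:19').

P[k] = A[0] + ... + A[k]
P[k] includes A[6] iff k >= 6
Affected indices: 6, 7, ..., 8; delta = -3
  P[6]: 15 + -3 = 12
  P[7]: 33 + -3 = 30
  P[8]: 40 + -3 = 37

Answer: 6:12 7:30 8:37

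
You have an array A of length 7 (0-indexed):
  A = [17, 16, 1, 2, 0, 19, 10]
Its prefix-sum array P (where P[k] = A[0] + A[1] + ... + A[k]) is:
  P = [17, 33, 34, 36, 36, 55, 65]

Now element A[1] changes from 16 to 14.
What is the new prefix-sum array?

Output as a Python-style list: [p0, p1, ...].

Answer: [17, 31, 32, 34, 34, 53, 63]

Derivation:
Change: A[1] 16 -> 14, delta = -2
P[k] for k < 1: unchanged (A[1] not included)
P[k] for k >= 1: shift by delta = -2
  P[0] = 17 + 0 = 17
  P[1] = 33 + -2 = 31
  P[2] = 34 + -2 = 32
  P[3] = 36 + -2 = 34
  P[4] = 36 + -2 = 34
  P[5] = 55 + -2 = 53
  P[6] = 65 + -2 = 63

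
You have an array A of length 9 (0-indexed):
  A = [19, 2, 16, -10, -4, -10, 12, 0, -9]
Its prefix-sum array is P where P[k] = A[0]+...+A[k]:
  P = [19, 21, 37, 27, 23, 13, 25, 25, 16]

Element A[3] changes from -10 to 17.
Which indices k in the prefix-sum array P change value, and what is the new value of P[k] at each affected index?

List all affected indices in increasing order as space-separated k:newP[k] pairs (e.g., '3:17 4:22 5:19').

Answer: 3:54 4:50 5:40 6:52 7:52 8:43

Derivation:
P[k] = A[0] + ... + A[k]
P[k] includes A[3] iff k >= 3
Affected indices: 3, 4, ..., 8; delta = 27
  P[3]: 27 + 27 = 54
  P[4]: 23 + 27 = 50
  P[5]: 13 + 27 = 40
  P[6]: 25 + 27 = 52
  P[7]: 25 + 27 = 52
  P[8]: 16 + 27 = 43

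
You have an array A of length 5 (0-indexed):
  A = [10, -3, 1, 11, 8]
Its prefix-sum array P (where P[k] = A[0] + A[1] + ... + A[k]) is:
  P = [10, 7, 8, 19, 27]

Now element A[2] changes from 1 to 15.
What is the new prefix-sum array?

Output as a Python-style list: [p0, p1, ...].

Answer: [10, 7, 22, 33, 41]

Derivation:
Change: A[2] 1 -> 15, delta = 14
P[k] for k < 2: unchanged (A[2] not included)
P[k] for k >= 2: shift by delta = 14
  P[0] = 10 + 0 = 10
  P[1] = 7 + 0 = 7
  P[2] = 8 + 14 = 22
  P[3] = 19 + 14 = 33
  P[4] = 27 + 14 = 41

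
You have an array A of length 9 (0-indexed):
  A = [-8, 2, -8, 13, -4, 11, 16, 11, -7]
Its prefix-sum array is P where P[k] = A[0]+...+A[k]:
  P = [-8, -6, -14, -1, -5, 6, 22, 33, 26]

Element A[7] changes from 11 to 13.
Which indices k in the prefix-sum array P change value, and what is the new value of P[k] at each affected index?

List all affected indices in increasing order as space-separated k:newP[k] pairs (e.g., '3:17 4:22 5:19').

P[k] = A[0] + ... + A[k]
P[k] includes A[7] iff k >= 7
Affected indices: 7, 8, ..., 8; delta = 2
  P[7]: 33 + 2 = 35
  P[8]: 26 + 2 = 28

Answer: 7:35 8:28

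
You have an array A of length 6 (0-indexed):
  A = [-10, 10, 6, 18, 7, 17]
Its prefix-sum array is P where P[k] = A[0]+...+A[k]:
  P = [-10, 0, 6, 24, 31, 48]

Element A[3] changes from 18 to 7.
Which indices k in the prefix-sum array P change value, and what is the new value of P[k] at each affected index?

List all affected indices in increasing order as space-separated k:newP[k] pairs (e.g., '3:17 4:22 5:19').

P[k] = A[0] + ... + A[k]
P[k] includes A[3] iff k >= 3
Affected indices: 3, 4, ..., 5; delta = -11
  P[3]: 24 + -11 = 13
  P[4]: 31 + -11 = 20
  P[5]: 48 + -11 = 37

Answer: 3:13 4:20 5:37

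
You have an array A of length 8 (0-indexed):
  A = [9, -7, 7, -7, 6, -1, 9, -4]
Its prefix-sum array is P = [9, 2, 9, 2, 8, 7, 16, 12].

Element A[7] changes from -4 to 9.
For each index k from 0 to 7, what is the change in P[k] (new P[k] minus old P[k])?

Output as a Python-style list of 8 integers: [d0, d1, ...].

Answer: [0, 0, 0, 0, 0, 0, 0, 13]

Derivation:
Element change: A[7] -4 -> 9, delta = 13
For k < 7: P[k] unchanged, delta_P[k] = 0
For k >= 7: P[k] shifts by exactly 13
Delta array: [0, 0, 0, 0, 0, 0, 0, 13]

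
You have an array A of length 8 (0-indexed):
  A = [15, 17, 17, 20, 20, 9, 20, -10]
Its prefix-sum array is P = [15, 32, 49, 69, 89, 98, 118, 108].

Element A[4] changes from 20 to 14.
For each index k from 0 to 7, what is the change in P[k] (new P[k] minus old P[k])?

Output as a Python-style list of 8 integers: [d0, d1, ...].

Element change: A[4] 20 -> 14, delta = -6
For k < 4: P[k] unchanged, delta_P[k] = 0
For k >= 4: P[k] shifts by exactly -6
Delta array: [0, 0, 0, 0, -6, -6, -6, -6]

Answer: [0, 0, 0, 0, -6, -6, -6, -6]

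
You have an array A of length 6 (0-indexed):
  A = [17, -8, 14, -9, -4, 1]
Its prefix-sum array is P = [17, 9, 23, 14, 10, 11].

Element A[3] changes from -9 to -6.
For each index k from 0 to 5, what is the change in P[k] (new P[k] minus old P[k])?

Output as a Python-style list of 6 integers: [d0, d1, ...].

Answer: [0, 0, 0, 3, 3, 3]

Derivation:
Element change: A[3] -9 -> -6, delta = 3
For k < 3: P[k] unchanged, delta_P[k] = 0
For k >= 3: P[k] shifts by exactly 3
Delta array: [0, 0, 0, 3, 3, 3]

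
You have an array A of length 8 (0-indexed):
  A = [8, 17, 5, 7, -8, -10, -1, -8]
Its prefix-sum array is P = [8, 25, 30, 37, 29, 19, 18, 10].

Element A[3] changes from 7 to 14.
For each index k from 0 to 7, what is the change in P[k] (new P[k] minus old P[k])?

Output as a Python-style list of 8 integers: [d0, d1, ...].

Answer: [0, 0, 0, 7, 7, 7, 7, 7]

Derivation:
Element change: A[3] 7 -> 14, delta = 7
For k < 3: P[k] unchanged, delta_P[k] = 0
For k >= 3: P[k] shifts by exactly 7
Delta array: [0, 0, 0, 7, 7, 7, 7, 7]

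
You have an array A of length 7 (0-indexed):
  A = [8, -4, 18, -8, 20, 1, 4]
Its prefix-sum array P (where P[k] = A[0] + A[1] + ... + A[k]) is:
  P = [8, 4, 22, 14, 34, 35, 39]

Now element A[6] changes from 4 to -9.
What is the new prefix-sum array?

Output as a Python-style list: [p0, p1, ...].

Change: A[6] 4 -> -9, delta = -13
P[k] for k < 6: unchanged (A[6] not included)
P[k] for k >= 6: shift by delta = -13
  P[0] = 8 + 0 = 8
  P[1] = 4 + 0 = 4
  P[2] = 22 + 0 = 22
  P[3] = 14 + 0 = 14
  P[4] = 34 + 0 = 34
  P[5] = 35 + 0 = 35
  P[6] = 39 + -13 = 26

Answer: [8, 4, 22, 14, 34, 35, 26]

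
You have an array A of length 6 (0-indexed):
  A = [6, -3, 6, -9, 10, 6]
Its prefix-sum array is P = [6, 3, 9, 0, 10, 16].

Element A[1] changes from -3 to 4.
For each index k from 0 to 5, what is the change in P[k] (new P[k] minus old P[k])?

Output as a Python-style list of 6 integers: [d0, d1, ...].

Element change: A[1] -3 -> 4, delta = 7
For k < 1: P[k] unchanged, delta_P[k] = 0
For k >= 1: P[k] shifts by exactly 7
Delta array: [0, 7, 7, 7, 7, 7]

Answer: [0, 7, 7, 7, 7, 7]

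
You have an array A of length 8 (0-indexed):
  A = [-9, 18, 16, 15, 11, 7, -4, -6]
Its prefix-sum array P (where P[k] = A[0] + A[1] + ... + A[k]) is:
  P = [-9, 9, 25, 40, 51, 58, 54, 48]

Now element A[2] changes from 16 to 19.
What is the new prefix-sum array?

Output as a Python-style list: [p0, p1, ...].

Answer: [-9, 9, 28, 43, 54, 61, 57, 51]

Derivation:
Change: A[2] 16 -> 19, delta = 3
P[k] for k < 2: unchanged (A[2] not included)
P[k] for k >= 2: shift by delta = 3
  P[0] = -9 + 0 = -9
  P[1] = 9 + 0 = 9
  P[2] = 25 + 3 = 28
  P[3] = 40 + 3 = 43
  P[4] = 51 + 3 = 54
  P[5] = 58 + 3 = 61
  P[6] = 54 + 3 = 57
  P[7] = 48 + 3 = 51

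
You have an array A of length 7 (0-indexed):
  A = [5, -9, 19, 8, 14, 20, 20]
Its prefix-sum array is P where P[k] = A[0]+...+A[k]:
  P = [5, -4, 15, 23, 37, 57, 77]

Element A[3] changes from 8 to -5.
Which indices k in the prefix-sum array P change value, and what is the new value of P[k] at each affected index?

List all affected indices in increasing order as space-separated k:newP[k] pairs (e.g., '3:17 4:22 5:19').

P[k] = A[0] + ... + A[k]
P[k] includes A[3] iff k >= 3
Affected indices: 3, 4, ..., 6; delta = -13
  P[3]: 23 + -13 = 10
  P[4]: 37 + -13 = 24
  P[5]: 57 + -13 = 44
  P[6]: 77 + -13 = 64

Answer: 3:10 4:24 5:44 6:64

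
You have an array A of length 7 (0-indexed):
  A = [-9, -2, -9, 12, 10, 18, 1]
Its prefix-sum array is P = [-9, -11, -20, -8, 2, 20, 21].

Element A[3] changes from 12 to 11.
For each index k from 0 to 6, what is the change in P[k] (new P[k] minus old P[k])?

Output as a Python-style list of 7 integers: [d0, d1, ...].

Answer: [0, 0, 0, -1, -1, -1, -1]

Derivation:
Element change: A[3] 12 -> 11, delta = -1
For k < 3: P[k] unchanged, delta_P[k] = 0
For k >= 3: P[k] shifts by exactly -1
Delta array: [0, 0, 0, -1, -1, -1, -1]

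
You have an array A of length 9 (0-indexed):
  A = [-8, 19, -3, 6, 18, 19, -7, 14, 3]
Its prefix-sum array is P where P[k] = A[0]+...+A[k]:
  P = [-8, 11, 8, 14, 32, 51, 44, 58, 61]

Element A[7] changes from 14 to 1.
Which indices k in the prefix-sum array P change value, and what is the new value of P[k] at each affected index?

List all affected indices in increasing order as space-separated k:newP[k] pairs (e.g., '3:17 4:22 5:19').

Answer: 7:45 8:48

Derivation:
P[k] = A[0] + ... + A[k]
P[k] includes A[7] iff k >= 7
Affected indices: 7, 8, ..., 8; delta = -13
  P[7]: 58 + -13 = 45
  P[8]: 61 + -13 = 48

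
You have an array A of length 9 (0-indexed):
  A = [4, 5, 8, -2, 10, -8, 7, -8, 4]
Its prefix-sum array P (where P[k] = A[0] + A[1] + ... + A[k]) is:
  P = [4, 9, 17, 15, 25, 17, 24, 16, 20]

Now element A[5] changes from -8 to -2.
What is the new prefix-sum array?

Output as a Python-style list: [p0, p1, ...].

Change: A[5] -8 -> -2, delta = 6
P[k] for k < 5: unchanged (A[5] not included)
P[k] for k >= 5: shift by delta = 6
  P[0] = 4 + 0 = 4
  P[1] = 9 + 0 = 9
  P[2] = 17 + 0 = 17
  P[3] = 15 + 0 = 15
  P[4] = 25 + 0 = 25
  P[5] = 17 + 6 = 23
  P[6] = 24 + 6 = 30
  P[7] = 16 + 6 = 22
  P[8] = 20 + 6 = 26

Answer: [4, 9, 17, 15, 25, 23, 30, 22, 26]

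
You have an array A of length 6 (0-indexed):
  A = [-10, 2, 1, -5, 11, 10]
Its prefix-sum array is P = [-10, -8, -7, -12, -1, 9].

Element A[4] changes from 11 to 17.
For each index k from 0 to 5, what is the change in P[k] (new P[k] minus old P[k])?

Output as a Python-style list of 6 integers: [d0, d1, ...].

Element change: A[4] 11 -> 17, delta = 6
For k < 4: P[k] unchanged, delta_P[k] = 0
For k >= 4: P[k] shifts by exactly 6
Delta array: [0, 0, 0, 0, 6, 6]

Answer: [0, 0, 0, 0, 6, 6]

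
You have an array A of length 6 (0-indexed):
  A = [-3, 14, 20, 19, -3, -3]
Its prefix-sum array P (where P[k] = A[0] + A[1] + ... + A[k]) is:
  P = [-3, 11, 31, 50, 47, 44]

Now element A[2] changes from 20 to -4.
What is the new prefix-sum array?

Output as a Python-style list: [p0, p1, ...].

Answer: [-3, 11, 7, 26, 23, 20]

Derivation:
Change: A[2] 20 -> -4, delta = -24
P[k] for k < 2: unchanged (A[2] not included)
P[k] for k >= 2: shift by delta = -24
  P[0] = -3 + 0 = -3
  P[1] = 11 + 0 = 11
  P[2] = 31 + -24 = 7
  P[3] = 50 + -24 = 26
  P[4] = 47 + -24 = 23
  P[5] = 44 + -24 = 20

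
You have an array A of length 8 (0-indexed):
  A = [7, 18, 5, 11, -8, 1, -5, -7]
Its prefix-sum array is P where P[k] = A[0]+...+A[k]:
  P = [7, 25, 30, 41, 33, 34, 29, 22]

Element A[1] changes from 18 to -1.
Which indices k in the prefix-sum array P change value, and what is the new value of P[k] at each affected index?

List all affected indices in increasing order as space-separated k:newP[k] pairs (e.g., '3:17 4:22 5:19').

Answer: 1:6 2:11 3:22 4:14 5:15 6:10 7:3

Derivation:
P[k] = A[0] + ... + A[k]
P[k] includes A[1] iff k >= 1
Affected indices: 1, 2, ..., 7; delta = -19
  P[1]: 25 + -19 = 6
  P[2]: 30 + -19 = 11
  P[3]: 41 + -19 = 22
  P[4]: 33 + -19 = 14
  P[5]: 34 + -19 = 15
  P[6]: 29 + -19 = 10
  P[7]: 22 + -19 = 3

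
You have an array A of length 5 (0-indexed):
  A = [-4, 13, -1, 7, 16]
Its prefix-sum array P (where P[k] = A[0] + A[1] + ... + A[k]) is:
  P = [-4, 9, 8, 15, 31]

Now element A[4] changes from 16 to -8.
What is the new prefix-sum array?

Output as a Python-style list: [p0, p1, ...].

Change: A[4] 16 -> -8, delta = -24
P[k] for k < 4: unchanged (A[4] not included)
P[k] for k >= 4: shift by delta = -24
  P[0] = -4 + 0 = -4
  P[1] = 9 + 0 = 9
  P[2] = 8 + 0 = 8
  P[3] = 15 + 0 = 15
  P[4] = 31 + -24 = 7

Answer: [-4, 9, 8, 15, 7]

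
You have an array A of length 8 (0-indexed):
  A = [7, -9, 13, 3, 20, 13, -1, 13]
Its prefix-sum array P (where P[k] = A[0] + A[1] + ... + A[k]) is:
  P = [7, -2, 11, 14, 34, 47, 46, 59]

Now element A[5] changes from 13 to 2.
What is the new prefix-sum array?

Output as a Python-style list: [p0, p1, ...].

Answer: [7, -2, 11, 14, 34, 36, 35, 48]

Derivation:
Change: A[5] 13 -> 2, delta = -11
P[k] for k < 5: unchanged (A[5] not included)
P[k] for k >= 5: shift by delta = -11
  P[0] = 7 + 0 = 7
  P[1] = -2 + 0 = -2
  P[2] = 11 + 0 = 11
  P[3] = 14 + 0 = 14
  P[4] = 34 + 0 = 34
  P[5] = 47 + -11 = 36
  P[6] = 46 + -11 = 35
  P[7] = 59 + -11 = 48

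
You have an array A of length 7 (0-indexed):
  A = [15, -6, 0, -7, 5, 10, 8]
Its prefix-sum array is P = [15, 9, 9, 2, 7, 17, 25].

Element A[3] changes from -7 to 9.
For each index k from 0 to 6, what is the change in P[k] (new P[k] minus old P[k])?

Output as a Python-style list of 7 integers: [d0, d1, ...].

Answer: [0, 0, 0, 16, 16, 16, 16]

Derivation:
Element change: A[3] -7 -> 9, delta = 16
For k < 3: P[k] unchanged, delta_P[k] = 0
For k >= 3: P[k] shifts by exactly 16
Delta array: [0, 0, 0, 16, 16, 16, 16]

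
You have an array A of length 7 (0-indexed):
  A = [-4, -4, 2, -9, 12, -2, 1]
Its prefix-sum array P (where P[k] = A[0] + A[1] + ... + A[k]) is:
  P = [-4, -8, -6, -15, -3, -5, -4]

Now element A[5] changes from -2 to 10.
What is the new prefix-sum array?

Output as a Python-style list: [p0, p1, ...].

Change: A[5] -2 -> 10, delta = 12
P[k] for k < 5: unchanged (A[5] not included)
P[k] for k >= 5: shift by delta = 12
  P[0] = -4 + 0 = -4
  P[1] = -8 + 0 = -8
  P[2] = -6 + 0 = -6
  P[3] = -15 + 0 = -15
  P[4] = -3 + 0 = -3
  P[5] = -5 + 12 = 7
  P[6] = -4 + 12 = 8

Answer: [-4, -8, -6, -15, -3, 7, 8]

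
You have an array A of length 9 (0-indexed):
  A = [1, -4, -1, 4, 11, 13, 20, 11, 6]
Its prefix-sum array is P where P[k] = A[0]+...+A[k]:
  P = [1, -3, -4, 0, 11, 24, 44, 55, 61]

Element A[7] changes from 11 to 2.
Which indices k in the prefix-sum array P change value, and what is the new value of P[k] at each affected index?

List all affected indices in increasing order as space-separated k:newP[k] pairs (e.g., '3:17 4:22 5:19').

Answer: 7:46 8:52

Derivation:
P[k] = A[0] + ... + A[k]
P[k] includes A[7] iff k >= 7
Affected indices: 7, 8, ..., 8; delta = -9
  P[7]: 55 + -9 = 46
  P[8]: 61 + -9 = 52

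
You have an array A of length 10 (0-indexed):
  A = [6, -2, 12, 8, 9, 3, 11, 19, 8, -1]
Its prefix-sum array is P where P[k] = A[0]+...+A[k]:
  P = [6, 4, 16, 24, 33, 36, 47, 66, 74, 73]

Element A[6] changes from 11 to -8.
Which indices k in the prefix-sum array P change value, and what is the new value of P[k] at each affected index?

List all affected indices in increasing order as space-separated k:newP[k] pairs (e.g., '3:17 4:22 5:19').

Answer: 6:28 7:47 8:55 9:54

Derivation:
P[k] = A[0] + ... + A[k]
P[k] includes A[6] iff k >= 6
Affected indices: 6, 7, ..., 9; delta = -19
  P[6]: 47 + -19 = 28
  P[7]: 66 + -19 = 47
  P[8]: 74 + -19 = 55
  P[9]: 73 + -19 = 54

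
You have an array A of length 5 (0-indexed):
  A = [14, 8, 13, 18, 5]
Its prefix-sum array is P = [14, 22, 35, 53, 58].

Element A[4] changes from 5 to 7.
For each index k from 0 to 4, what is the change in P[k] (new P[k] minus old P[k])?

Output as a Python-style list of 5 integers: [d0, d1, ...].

Element change: A[4] 5 -> 7, delta = 2
For k < 4: P[k] unchanged, delta_P[k] = 0
For k >= 4: P[k] shifts by exactly 2
Delta array: [0, 0, 0, 0, 2]

Answer: [0, 0, 0, 0, 2]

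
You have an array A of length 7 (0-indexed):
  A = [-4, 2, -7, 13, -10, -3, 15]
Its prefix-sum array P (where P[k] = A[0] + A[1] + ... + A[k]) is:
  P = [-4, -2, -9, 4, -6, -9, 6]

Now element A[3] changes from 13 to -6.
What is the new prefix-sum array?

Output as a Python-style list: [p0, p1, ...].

Change: A[3] 13 -> -6, delta = -19
P[k] for k < 3: unchanged (A[3] not included)
P[k] for k >= 3: shift by delta = -19
  P[0] = -4 + 0 = -4
  P[1] = -2 + 0 = -2
  P[2] = -9 + 0 = -9
  P[3] = 4 + -19 = -15
  P[4] = -6 + -19 = -25
  P[5] = -9 + -19 = -28
  P[6] = 6 + -19 = -13

Answer: [-4, -2, -9, -15, -25, -28, -13]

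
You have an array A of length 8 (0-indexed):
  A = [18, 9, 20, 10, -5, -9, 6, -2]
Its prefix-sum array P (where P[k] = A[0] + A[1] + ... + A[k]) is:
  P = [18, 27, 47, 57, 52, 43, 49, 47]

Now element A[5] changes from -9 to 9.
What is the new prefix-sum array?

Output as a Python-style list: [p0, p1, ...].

Answer: [18, 27, 47, 57, 52, 61, 67, 65]

Derivation:
Change: A[5] -9 -> 9, delta = 18
P[k] for k < 5: unchanged (A[5] not included)
P[k] for k >= 5: shift by delta = 18
  P[0] = 18 + 0 = 18
  P[1] = 27 + 0 = 27
  P[2] = 47 + 0 = 47
  P[3] = 57 + 0 = 57
  P[4] = 52 + 0 = 52
  P[5] = 43 + 18 = 61
  P[6] = 49 + 18 = 67
  P[7] = 47 + 18 = 65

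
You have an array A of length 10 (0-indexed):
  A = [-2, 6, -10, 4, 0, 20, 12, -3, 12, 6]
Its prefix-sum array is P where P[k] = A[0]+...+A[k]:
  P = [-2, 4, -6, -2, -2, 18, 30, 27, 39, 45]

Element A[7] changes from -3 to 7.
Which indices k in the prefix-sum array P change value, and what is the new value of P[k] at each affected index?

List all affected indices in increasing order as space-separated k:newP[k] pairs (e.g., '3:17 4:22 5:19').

Answer: 7:37 8:49 9:55

Derivation:
P[k] = A[0] + ... + A[k]
P[k] includes A[7] iff k >= 7
Affected indices: 7, 8, ..., 9; delta = 10
  P[7]: 27 + 10 = 37
  P[8]: 39 + 10 = 49
  P[9]: 45 + 10 = 55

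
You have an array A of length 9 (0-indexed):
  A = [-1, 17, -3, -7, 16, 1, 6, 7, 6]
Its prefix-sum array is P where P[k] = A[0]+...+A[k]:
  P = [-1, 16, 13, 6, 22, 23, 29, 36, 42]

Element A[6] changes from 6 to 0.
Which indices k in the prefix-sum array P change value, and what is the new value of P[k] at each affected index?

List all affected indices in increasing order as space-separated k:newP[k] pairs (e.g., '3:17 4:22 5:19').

P[k] = A[0] + ... + A[k]
P[k] includes A[6] iff k >= 6
Affected indices: 6, 7, ..., 8; delta = -6
  P[6]: 29 + -6 = 23
  P[7]: 36 + -6 = 30
  P[8]: 42 + -6 = 36

Answer: 6:23 7:30 8:36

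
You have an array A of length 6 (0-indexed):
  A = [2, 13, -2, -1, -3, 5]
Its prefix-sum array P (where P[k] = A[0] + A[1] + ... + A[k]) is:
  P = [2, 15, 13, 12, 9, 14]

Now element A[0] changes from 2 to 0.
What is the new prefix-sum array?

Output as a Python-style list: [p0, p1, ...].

Change: A[0] 2 -> 0, delta = -2
P[k] for k < 0: unchanged (A[0] not included)
P[k] for k >= 0: shift by delta = -2
  P[0] = 2 + -2 = 0
  P[1] = 15 + -2 = 13
  P[2] = 13 + -2 = 11
  P[3] = 12 + -2 = 10
  P[4] = 9 + -2 = 7
  P[5] = 14 + -2 = 12

Answer: [0, 13, 11, 10, 7, 12]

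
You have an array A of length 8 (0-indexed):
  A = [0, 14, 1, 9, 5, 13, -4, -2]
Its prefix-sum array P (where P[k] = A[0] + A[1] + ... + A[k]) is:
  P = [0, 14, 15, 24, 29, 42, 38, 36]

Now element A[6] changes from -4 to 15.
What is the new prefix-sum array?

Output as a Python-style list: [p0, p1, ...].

Answer: [0, 14, 15, 24, 29, 42, 57, 55]

Derivation:
Change: A[6] -4 -> 15, delta = 19
P[k] for k < 6: unchanged (A[6] not included)
P[k] for k >= 6: shift by delta = 19
  P[0] = 0 + 0 = 0
  P[1] = 14 + 0 = 14
  P[2] = 15 + 0 = 15
  P[3] = 24 + 0 = 24
  P[4] = 29 + 0 = 29
  P[5] = 42 + 0 = 42
  P[6] = 38 + 19 = 57
  P[7] = 36 + 19 = 55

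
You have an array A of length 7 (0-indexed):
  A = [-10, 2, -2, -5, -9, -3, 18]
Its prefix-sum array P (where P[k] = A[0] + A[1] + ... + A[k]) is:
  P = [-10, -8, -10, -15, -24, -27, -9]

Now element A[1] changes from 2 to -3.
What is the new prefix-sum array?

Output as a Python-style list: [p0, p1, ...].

Answer: [-10, -13, -15, -20, -29, -32, -14]

Derivation:
Change: A[1] 2 -> -3, delta = -5
P[k] for k < 1: unchanged (A[1] not included)
P[k] for k >= 1: shift by delta = -5
  P[0] = -10 + 0 = -10
  P[1] = -8 + -5 = -13
  P[2] = -10 + -5 = -15
  P[3] = -15 + -5 = -20
  P[4] = -24 + -5 = -29
  P[5] = -27 + -5 = -32
  P[6] = -9 + -5 = -14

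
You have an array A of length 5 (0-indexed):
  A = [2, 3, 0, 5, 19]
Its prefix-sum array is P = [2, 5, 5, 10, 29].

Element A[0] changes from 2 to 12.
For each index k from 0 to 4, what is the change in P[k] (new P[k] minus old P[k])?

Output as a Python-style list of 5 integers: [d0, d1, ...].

Answer: [10, 10, 10, 10, 10]

Derivation:
Element change: A[0] 2 -> 12, delta = 10
For k < 0: P[k] unchanged, delta_P[k] = 0
For k >= 0: P[k] shifts by exactly 10
Delta array: [10, 10, 10, 10, 10]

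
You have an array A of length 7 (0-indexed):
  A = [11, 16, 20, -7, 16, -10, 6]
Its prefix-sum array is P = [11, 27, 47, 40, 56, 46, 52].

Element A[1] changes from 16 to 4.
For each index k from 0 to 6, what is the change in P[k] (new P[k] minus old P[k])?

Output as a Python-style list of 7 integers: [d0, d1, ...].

Answer: [0, -12, -12, -12, -12, -12, -12]

Derivation:
Element change: A[1] 16 -> 4, delta = -12
For k < 1: P[k] unchanged, delta_P[k] = 0
For k >= 1: P[k] shifts by exactly -12
Delta array: [0, -12, -12, -12, -12, -12, -12]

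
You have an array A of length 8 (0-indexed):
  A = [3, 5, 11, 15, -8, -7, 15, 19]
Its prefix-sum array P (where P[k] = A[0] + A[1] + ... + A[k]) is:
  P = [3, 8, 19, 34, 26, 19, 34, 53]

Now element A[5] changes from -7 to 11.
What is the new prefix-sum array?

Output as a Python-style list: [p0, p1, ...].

Answer: [3, 8, 19, 34, 26, 37, 52, 71]

Derivation:
Change: A[5] -7 -> 11, delta = 18
P[k] for k < 5: unchanged (A[5] not included)
P[k] for k >= 5: shift by delta = 18
  P[0] = 3 + 0 = 3
  P[1] = 8 + 0 = 8
  P[2] = 19 + 0 = 19
  P[3] = 34 + 0 = 34
  P[4] = 26 + 0 = 26
  P[5] = 19 + 18 = 37
  P[6] = 34 + 18 = 52
  P[7] = 53 + 18 = 71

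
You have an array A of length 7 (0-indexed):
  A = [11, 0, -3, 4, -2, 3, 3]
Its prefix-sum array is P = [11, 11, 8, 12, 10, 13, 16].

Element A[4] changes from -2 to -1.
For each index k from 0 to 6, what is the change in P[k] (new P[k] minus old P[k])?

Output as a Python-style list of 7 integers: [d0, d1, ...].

Answer: [0, 0, 0, 0, 1, 1, 1]

Derivation:
Element change: A[4] -2 -> -1, delta = 1
For k < 4: P[k] unchanged, delta_P[k] = 0
For k >= 4: P[k] shifts by exactly 1
Delta array: [0, 0, 0, 0, 1, 1, 1]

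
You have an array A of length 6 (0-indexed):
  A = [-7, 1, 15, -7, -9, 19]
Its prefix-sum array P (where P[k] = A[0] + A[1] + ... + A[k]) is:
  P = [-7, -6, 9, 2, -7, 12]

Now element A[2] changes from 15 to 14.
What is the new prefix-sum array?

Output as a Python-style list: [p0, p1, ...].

Change: A[2] 15 -> 14, delta = -1
P[k] for k < 2: unchanged (A[2] not included)
P[k] for k >= 2: shift by delta = -1
  P[0] = -7 + 0 = -7
  P[1] = -6 + 0 = -6
  P[2] = 9 + -1 = 8
  P[3] = 2 + -1 = 1
  P[4] = -7 + -1 = -8
  P[5] = 12 + -1 = 11

Answer: [-7, -6, 8, 1, -8, 11]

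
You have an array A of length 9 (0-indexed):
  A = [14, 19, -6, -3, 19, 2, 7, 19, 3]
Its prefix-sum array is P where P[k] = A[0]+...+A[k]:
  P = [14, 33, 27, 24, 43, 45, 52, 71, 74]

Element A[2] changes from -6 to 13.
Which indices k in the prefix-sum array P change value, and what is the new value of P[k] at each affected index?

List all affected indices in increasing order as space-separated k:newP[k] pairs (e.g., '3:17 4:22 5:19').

Answer: 2:46 3:43 4:62 5:64 6:71 7:90 8:93

Derivation:
P[k] = A[0] + ... + A[k]
P[k] includes A[2] iff k >= 2
Affected indices: 2, 3, ..., 8; delta = 19
  P[2]: 27 + 19 = 46
  P[3]: 24 + 19 = 43
  P[4]: 43 + 19 = 62
  P[5]: 45 + 19 = 64
  P[6]: 52 + 19 = 71
  P[7]: 71 + 19 = 90
  P[8]: 74 + 19 = 93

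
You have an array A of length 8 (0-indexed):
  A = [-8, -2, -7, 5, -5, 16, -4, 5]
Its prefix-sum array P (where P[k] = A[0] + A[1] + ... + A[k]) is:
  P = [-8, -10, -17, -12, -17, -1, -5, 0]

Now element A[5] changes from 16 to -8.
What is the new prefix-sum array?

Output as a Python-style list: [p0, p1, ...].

Answer: [-8, -10, -17, -12, -17, -25, -29, -24]

Derivation:
Change: A[5] 16 -> -8, delta = -24
P[k] for k < 5: unchanged (A[5] not included)
P[k] for k >= 5: shift by delta = -24
  P[0] = -8 + 0 = -8
  P[1] = -10 + 0 = -10
  P[2] = -17 + 0 = -17
  P[3] = -12 + 0 = -12
  P[4] = -17 + 0 = -17
  P[5] = -1 + -24 = -25
  P[6] = -5 + -24 = -29
  P[7] = 0 + -24 = -24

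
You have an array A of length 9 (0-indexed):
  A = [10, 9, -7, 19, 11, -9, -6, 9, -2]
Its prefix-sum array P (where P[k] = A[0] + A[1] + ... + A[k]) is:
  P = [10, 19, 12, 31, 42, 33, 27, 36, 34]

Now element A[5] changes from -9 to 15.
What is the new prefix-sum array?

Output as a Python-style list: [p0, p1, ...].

Answer: [10, 19, 12, 31, 42, 57, 51, 60, 58]

Derivation:
Change: A[5] -9 -> 15, delta = 24
P[k] for k < 5: unchanged (A[5] not included)
P[k] for k >= 5: shift by delta = 24
  P[0] = 10 + 0 = 10
  P[1] = 19 + 0 = 19
  P[2] = 12 + 0 = 12
  P[3] = 31 + 0 = 31
  P[4] = 42 + 0 = 42
  P[5] = 33 + 24 = 57
  P[6] = 27 + 24 = 51
  P[7] = 36 + 24 = 60
  P[8] = 34 + 24 = 58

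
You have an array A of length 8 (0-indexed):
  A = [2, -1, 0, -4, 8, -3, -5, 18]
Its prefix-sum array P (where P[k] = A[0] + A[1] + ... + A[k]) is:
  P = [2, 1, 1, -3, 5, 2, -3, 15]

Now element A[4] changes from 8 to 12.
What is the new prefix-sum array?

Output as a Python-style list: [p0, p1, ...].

Answer: [2, 1, 1, -3, 9, 6, 1, 19]

Derivation:
Change: A[4] 8 -> 12, delta = 4
P[k] for k < 4: unchanged (A[4] not included)
P[k] for k >= 4: shift by delta = 4
  P[0] = 2 + 0 = 2
  P[1] = 1 + 0 = 1
  P[2] = 1 + 0 = 1
  P[3] = -3 + 0 = -3
  P[4] = 5 + 4 = 9
  P[5] = 2 + 4 = 6
  P[6] = -3 + 4 = 1
  P[7] = 15 + 4 = 19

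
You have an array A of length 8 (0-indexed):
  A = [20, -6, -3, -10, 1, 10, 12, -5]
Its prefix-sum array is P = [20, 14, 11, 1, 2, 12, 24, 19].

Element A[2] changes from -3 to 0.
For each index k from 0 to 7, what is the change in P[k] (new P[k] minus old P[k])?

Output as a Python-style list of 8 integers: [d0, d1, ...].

Element change: A[2] -3 -> 0, delta = 3
For k < 2: P[k] unchanged, delta_P[k] = 0
For k >= 2: P[k] shifts by exactly 3
Delta array: [0, 0, 3, 3, 3, 3, 3, 3]

Answer: [0, 0, 3, 3, 3, 3, 3, 3]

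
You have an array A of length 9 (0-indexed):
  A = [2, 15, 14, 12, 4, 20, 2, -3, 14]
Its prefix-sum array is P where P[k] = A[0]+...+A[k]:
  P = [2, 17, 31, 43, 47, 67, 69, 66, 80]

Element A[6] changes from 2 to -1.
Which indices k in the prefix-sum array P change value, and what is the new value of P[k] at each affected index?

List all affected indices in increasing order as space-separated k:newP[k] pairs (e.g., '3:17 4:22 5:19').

P[k] = A[0] + ... + A[k]
P[k] includes A[6] iff k >= 6
Affected indices: 6, 7, ..., 8; delta = -3
  P[6]: 69 + -3 = 66
  P[7]: 66 + -3 = 63
  P[8]: 80 + -3 = 77

Answer: 6:66 7:63 8:77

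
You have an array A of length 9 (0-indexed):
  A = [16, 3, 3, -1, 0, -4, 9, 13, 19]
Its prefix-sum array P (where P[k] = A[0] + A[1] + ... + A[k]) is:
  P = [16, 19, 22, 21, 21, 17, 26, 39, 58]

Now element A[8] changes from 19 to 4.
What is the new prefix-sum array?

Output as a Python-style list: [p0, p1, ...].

Answer: [16, 19, 22, 21, 21, 17, 26, 39, 43]

Derivation:
Change: A[8] 19 -> 4, delta = -15
P[k] for k < 8: unchanged (A[8] not included)
P[k] for k >= 8: shift by delta = -15
  P[0] = 16 + 0 = 16
  P[1] = 19 + 0 = 19
  P[2] = 22 + 0 = 22
  P[3] = 21 + 0 = 21
  P[4] = 21 + 0 = 21
  P[5] = 17 + 0 = 17
  P[6] = 26 + 0 = 26
  P[7] = 39 + 0 = 39
  P[8] = 58 + -15 = 43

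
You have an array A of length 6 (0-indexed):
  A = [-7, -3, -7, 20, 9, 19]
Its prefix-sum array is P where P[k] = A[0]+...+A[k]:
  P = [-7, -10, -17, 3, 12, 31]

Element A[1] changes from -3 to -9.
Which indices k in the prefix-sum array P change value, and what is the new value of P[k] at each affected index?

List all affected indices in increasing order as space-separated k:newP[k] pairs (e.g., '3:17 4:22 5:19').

Answer: 1:-16 2:-23 3:-3 4:6 5:25

Derivation:
P[k] = A[0] + ... + A[k]
P[k] includes A[1] iff k >= 1
Affected indices: 1, 2, ..., 5; delta = -6
  P[1]: -10 + -6 = -16
  P[2]: -17 + -6 = -23
  P[3]: 3 + -6 = -3
  P[4]: 12 + -6 = 6
  P[5]: 31 + -6 = 25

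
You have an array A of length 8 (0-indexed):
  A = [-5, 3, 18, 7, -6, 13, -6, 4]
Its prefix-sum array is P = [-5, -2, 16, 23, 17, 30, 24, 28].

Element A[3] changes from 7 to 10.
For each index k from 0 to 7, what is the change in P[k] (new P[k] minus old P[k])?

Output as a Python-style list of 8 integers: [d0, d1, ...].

Answer: [0, 0, 0, 3, 3, 3, 3, 3]

Derivation:
Element change: A[3] 7 -> 10, delta = 3
For k < 3: P[k] unchanged, delta_P[k] = 0
For k >= 3: P[k] shifts by exactly 3
Delta array: [0, 0, 0, 3, 3, 3, 3, 3]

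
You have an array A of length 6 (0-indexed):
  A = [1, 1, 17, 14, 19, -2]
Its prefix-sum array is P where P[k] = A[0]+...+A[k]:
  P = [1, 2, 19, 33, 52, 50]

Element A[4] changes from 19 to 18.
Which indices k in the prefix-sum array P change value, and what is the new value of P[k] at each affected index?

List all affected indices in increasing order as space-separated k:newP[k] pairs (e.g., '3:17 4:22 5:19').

P[k] = A[0] + ... + A[k]
P[k] includes A[4] iff k >= 4
Affected indices: 4, 5, ..., 5; delta = -1
  P[4]: 52 + -1 = 51
  P[5]: 50 + -1 = 49

Answer: 4:51 5:49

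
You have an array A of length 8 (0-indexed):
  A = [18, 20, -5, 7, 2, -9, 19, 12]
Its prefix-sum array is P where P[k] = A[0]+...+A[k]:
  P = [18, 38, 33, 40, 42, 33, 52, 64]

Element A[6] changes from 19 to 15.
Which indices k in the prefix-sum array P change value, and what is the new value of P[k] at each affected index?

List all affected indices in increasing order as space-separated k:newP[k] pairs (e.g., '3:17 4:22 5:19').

Answer: 6:48 7:60

Derivation:
P[k] = A[0] + ... + A[k]
P[k] includes A[6] iff k >= 6
Affected indices: 6, 7, ..., 7; delta = -4
  P[6]: 52 + -4 = 48
  P[7]: 64 + -4 = 60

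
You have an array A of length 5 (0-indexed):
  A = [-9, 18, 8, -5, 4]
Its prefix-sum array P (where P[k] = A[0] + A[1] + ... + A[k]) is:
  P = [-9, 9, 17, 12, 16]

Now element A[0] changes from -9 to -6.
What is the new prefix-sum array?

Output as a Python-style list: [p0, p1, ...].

Change: A[0] -9 -> -6, delta = 3
P[k] for k < 0: unchanged (A[0] not included)
P[k] for k >= 0: shift by delta = 3
  P[0] = -9 + 3 = -6
  P[1] = 9 + 3 = 12
  P[2] = 17 + 3 = 20
  P[3] = 12 + 3 = 15
  P[4] = 16 + 3 = 19

Answer: [-6, 12, 20, 15, 19]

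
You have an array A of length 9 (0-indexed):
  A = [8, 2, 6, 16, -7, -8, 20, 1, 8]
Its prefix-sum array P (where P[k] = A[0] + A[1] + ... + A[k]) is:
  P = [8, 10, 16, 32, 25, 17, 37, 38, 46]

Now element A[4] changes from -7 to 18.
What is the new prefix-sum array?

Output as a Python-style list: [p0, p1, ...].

Answer: [8, 10, 16, 32, 50, 42, 62, 63, 71]

Derivation:
Change: A[4] -7 -> 18, delta = 25
P[k] for k < 4: unchanged (A[4] not included)
P[k] for k >= 4: shift by delta = 25
  P[0] = 8 + 0 = 8
  P[1] = 10 + 0 = 10
  P[2] = 16 + 0 = 16
  P[3] = 32 + 0 = 32
  P[4] = 25 + 25 = 50
  P[5] = 17 + 25 = 42
  P[6] = 37 + 25 = 62
  P[7] = 38 + 25 = 63
  P[8] = 46 + 25 = 71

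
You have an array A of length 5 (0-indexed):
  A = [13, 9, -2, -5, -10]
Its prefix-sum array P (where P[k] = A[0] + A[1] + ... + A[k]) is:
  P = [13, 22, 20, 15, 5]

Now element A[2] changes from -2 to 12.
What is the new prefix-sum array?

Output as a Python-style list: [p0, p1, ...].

Change: A[2] -2 -> 12, delta = 14
P[k] for k < 2: unchanged (A[2] not included)
P[k] for k >= 2: shift by delta = 14
  P[0] = 13 + 0 = 13
  P[1] = 22 + 0 = 22
  P[2] = 20 + 14 = 34
  P[3] = 15 + 14 = 29
  P[4] = 5 + 14 = 19

Answer: [13, 22, 34, 29, 19]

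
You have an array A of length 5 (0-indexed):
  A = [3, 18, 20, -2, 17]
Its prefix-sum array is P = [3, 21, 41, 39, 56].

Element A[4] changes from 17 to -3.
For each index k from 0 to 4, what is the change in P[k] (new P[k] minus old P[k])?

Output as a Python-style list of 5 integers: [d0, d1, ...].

Answer: [0, 0, 0, 0, -20]

Derivation:
Element change: A[4] 17 -> -3, delta = -20
For k < 4: P[k] unchanged, delta_P[k] = 0
For k >= 4: P[k] shifts by exactly -20
Delta array: [0, 0, 0, 0, -20]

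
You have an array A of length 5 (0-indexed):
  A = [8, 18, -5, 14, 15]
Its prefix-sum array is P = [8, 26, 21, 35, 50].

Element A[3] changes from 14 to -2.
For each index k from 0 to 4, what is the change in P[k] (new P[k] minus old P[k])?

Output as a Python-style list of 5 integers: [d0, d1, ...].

Answer: [0, 0, 0, -16, -16]

Derivation:
Element change: A[3] 14 -> -2, delta = -16
For k < 3: P[k] unchanged, delta_P[k] = 0
For k >= 3: P[k] shifts by exactly -16
Delta array: [0, 0, 0, -16, -16]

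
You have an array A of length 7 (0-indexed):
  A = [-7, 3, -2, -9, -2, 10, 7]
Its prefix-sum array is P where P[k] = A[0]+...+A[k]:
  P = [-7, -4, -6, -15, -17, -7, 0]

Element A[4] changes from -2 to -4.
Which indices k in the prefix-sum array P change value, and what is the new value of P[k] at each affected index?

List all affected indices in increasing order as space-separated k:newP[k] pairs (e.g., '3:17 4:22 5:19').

Answer: 4:-19 5:-9 6:-2

Derivation:
P[k] = A[0] + ... + A[k]
P[k] includes A[4] iff k >= 4
Affected indices: 4, 5, ..., 6; delta = -2
  P[4]: -17 + -2 = -19
  P[5]: -7 + -2 = -9
  P[6]: 0 + -2 = -2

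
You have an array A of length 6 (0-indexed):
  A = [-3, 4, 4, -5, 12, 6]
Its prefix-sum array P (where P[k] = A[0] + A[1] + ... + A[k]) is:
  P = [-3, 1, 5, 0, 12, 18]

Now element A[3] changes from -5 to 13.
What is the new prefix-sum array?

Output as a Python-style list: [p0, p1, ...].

Change: A[3] -5 -> 13, delta = 18
P[k] for k < 3: unchanged (A[3] not included)
P[k] for k >= 3: shift by delta = 18
  P[0] = -3 + 0 = -3
  P[1] = 1 + 0 = 1
  P[2] = 5 + 0 = 5
  P[3] = 0 + 18 = 18
  P[4] = 12 + 18 = 30
  P[5] = 18 + 18 = 36

Answer: [-3, 1, 5, 18, 30, 36]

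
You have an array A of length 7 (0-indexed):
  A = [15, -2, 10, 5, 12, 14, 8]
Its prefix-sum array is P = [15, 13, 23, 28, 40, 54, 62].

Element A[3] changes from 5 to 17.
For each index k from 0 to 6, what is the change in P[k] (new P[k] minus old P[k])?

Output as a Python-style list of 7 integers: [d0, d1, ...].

Element change: A[3] 5 -> 17, delta = 12
For k < 3: P[k] unchanged, delta_P[k] = 0
For k >= 3: P[k] shifts by exactly 12
Delta array: [0, 0, 0, 12, 12, 12, 12]

Answer: [0, 0, 0, 12, 12, 12, 12]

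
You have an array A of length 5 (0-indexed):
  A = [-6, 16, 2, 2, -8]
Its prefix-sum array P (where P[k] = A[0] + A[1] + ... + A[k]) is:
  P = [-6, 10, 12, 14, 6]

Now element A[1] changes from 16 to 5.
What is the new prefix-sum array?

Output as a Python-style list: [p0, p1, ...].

Change: A[1] 16 -> 5, delta = -11
P[k] for k < 1: unchanged (A[1] not included)
P[k] for k >= 1: shift by delta = -11
  P[0] = -6 + 0 = -6
  P[1] = 10 + -11 = -1
  P[2] = 12 + -11 = 1
  P[3] = 14 + -11 = 3
  P[4] = 6 + -11 = -5

Answer: [-6, -1, 1, 3, -5]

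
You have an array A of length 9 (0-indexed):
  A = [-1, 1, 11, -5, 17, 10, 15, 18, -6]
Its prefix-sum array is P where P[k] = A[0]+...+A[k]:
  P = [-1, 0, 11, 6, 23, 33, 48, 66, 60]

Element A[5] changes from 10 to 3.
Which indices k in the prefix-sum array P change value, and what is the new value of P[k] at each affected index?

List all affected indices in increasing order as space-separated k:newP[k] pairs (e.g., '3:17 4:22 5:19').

Answer: 5:26 6:41 7:59 8:53

Derivation:
P[k] = A[0] + ... + A[k]
P[k] includes A[5] iff k >= 5
Affected indices: 5, 6, ..., 8; delta = -7
  P[5]: 33 + -7 = 26
  P[6]: 48 + -7 = 41
  P[7]: 66 + -7 = 59
  P[8]: 60 + -7 = 53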